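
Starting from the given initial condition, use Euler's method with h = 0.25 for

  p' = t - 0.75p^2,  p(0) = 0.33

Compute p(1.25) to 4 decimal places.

0.7857

Euler: p_{n+1} = p_n + h·f(t_n, p_n).
t=0.000000, p=0.330000: f=-0.081675 → p ← 0.330000 + 0.25·(-0.081675) = 0.309581
t=0.250000, p=0.309581: f=0.178120 → p ← 0.309581 + 0.25·0.178120 = 0.354111
t=0.500000, p=0.354111: f=0.405954 → p ← 0.354111 + 0.25·0.405954 = 0.455600
t=0.750000, p=0.455600: f=0.594322 → p ← 0.455600 + 0.25·0.594322 = 0.604180
t=1.000000, p=0.604180: f=0.726225 → p ← 0.604180 + 0.25·0.726225 = 0.785736
p(1.25) ≈ 0.7857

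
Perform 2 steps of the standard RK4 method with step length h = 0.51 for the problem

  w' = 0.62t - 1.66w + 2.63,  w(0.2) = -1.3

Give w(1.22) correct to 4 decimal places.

1.3047

RK4: k1 = f(t_n, w_n); k2 = f(t_n + h/2, w_n + (h/2)·k1); k3 = f(t_n + h/2, w_n + (h/2)·k2); k4 = f(t_n + h, w_n + h·k3); w_{n+1} = w_n + (h/6)·(k1 + 2k2 + 2k3 + k4).
t=0.200000, w=-1.300000:
  k1 = f(0.200000, -1.300000) = 4.912000
  k2 = f(0.455000, -0.047440) = 2.990850
  k3 = f(0.455000, -0.537333) = 3.804073
  k4 = f(0.710000, 0.640077) = 2.007672
  w ← -1.300000 + (0.51/6)·(k1 + 2k2 + 2k3 + k4) = 0.443309
t=0.710000, w=0.443309:
  k1 = f(0.710000, 0.443309) = 2.334307
  k2 = f(0.965000, 1.038557) = 1.504295
  k3 = f(0.965000, 0.826904) = 1.855639
  k4 = f(1.220000, 1.389685) = 1.079523
  w ← 0.443309 + (0.51/6)·(k1 + 2k2 + 2k3 + k4) = 1.304673
w(1.22) ≈ 1.3047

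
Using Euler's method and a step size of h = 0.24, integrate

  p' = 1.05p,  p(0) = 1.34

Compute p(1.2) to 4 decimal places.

4.1222

Euler: p_{n+1} = p_n + h·f(s_n, p_n).
s=0.000000, p=1.340000: f=1.407000 → p ← 1.340000 + 0.24·1.407000 = 1.677680
s=0.240000, p=1.677680: f=1.761564 → p ← 1.677680 + 0.24·1.761564 = 2.100455
s=0.480000, p=2.100455: f=2.205478 → p ← 2.100455 + 0.24·2.205478 = 2.629770
s=0.720000, p=2.629770: f=2.761259 → p ← 2.629770 + 0.24·2.761259 = 3.292472
s=0.960000, p=3.292472: f=3.457096 → p ← 3.292472 + 0.24·3.457096 = 4.122175
p(1.2) ≈ 4.1222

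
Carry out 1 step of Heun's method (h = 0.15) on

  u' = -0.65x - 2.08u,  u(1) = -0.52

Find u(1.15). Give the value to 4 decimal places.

Heun: k1 = f(x_n, u_n); k2 = f(x_n + h, u_n + h·k1); u_{n+1} = u_n + (h/2)·(k1 + k2).
x=1.000000, u=-0.520000:
  k1 = f(1.000000, -0.520000) = 0.431600
  k2 = f(1.150000, -0.455260) = 0.199441
  u ← -0.520000 + (0.15/2)·(0.431600 + 0.199441) = -0.472672
u(1.15) ≈ -0.4727

-0.4727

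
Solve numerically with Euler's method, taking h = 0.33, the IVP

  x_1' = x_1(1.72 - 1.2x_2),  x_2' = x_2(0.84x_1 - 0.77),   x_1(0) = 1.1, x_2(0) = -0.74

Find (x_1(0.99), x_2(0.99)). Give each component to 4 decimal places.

7.5698, -1.8483

Euler on (x_1,x_2): x_1_{n+1} = x_1_n + h·x_1', x_2_{n+1} = x_2_n + h·x_2'.
0.000000: (1.100000, -0.740000); f=(2.868800, -0.113960) → (2.046704, -0.777607)
0.330000: (2.046704, -0.777607); f=(5.430168, -0.738129) → (3.838659, -1.021189)
0.660000: (3.838659, -1.021189); f=(11.306492, -2.506482) → (7.569802, -1.848329)
(x_1(0.99), x_2(0.99)) ≈ (7.5698, -1.8483)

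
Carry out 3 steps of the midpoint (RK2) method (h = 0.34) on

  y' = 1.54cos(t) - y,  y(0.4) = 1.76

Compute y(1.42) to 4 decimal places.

Midpoint: k1 = f(t_n, y_n); k2 = f(t_n + h/2, y_n + (h/2)·k1); y_{n+1} = y_n + h·k2.
t=0.400000, y=1.760000:
  k1 = f(0.400000, 1.760000) = -0.341566
  k2 = f(0.570000, 1.701934) = -0.405406
  y ← 1.760000 + 0.34·(-0.405406) = 1.622162
t=0.740000, y=1.622162:
  k1 = f(0.740000, 1.622162) = -0.484920
  k2 = f(0.910000, 1.539725) = -0.594557
  y ← 1.622162 + 0.34·(-0.594557) = 1.420013
t=1.080000, y=1.420013:
  k1 = f(1.080000, 1.420013) = -0.694167
  k2 = f(1.250000, 1.302004) = -0.816408
  y ← 1.420013 + 0.34·(-0.816408) = 1.142434
y(1.42) ≈ 1.1424

1.1424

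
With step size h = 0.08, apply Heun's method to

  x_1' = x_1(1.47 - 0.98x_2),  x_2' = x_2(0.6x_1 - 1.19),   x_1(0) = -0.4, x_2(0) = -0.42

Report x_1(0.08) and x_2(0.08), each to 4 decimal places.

-0.4639, -0.3742

Heun on (x_1,x_2): k1 = f(x_n, state_n); k2 = f(x_n + h, state_n + h·k1); state_{n+1} = state_n + (h/2)·(k1 + k2).
0.000000: (-0.400000, -0.420000)
  k1 = (-0.752640, 0.600600)
  predictor → (-0.460211, -0.371952)
  k2 = (-0.844263, 0.545329)
  → (-0.463876, -0.374163)
(x_1(0.08), x_2(0.08)) ≈ (-0.4639, -0.3742)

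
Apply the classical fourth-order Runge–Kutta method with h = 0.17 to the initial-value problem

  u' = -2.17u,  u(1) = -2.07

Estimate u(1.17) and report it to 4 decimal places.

RK4: k1 = f(t_n, u_n); k2 = f(t_n + h/2, u_n + (h/2)·k1); k3 = f(t_n + h/2, u_n + (h/2)·k2); k4 = f(t_n + h, u_n + h·k3); u_{n+1} = u_n + (h/6)·(k1 + 2k2 + 2k3 + k4).
t=1.000000, u=-2.070000:
  k1 = f(1.000000, -2.070000) = 4.491900
  k2 = f(1.085000, -1.688188) = 3.663369
  k3 = f(1.085000, -1.758614) = 3.816192
  k4 = f(1.170000, -1.421247) = 3.084107
  u ← -2.070000 + (0.17/6)·(k1 + 2k2 + 2k3 + k4) = -1.431505
u(1.17) ≈ -1.4315

-1.4315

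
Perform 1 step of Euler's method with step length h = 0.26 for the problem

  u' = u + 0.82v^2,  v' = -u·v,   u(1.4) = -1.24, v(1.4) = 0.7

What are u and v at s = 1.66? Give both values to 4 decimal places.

Euler on (u,v): u_{n+1} = u_n + h·u', v_{n+1} = v_n + h·v'.
1.400000: (-1.240000, 0.700000); f=(-0.838200, 0.868000) → (-1.457932, 0.925680)
(u(1.66), v(1.66)) ≈ (-1.4579, 0.9257)

-1.4579, 0.9257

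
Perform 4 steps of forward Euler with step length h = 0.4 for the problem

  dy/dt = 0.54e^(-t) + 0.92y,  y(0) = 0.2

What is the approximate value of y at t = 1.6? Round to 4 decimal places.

Euler: y_{n+1} = y_n + h·f(t_n, y_n).
t=0.000000, y=0.200000: f=0.724000 → y ← 0.200000 + 0.4·0.724000 = 0.489600
t=0.400000, y=0.489600: f=0.812405 → y ← 0.489600 + 0.4·0.812405 = 0.814562
t=0.800000, y=0.814562: f=0.992035 → y ← 0.814562 + 0.4·0.992035 = 1.211376
t=1.200000, y=1.211376: f=1.277111 → y ← 1.211376 + 0.4·1.277111 = 1.722220
y(1.6) ≈ 1.7222

1.7222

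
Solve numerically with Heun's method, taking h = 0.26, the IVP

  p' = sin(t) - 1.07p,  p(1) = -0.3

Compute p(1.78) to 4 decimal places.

0.3729

Heun: k1 = f(t_n, p_n); k2 = f(t_n + h, p_n + h·k1); p_{n+1} = p_n + (h/2)·(k1 + k2).
t=1.000000, p=-0.300000:
  k1 = f(1.000000, -0.300000) = 1.162471
  k2 = f(1.260000, 0.002242) = 0.949691
  p ← -0.300000 + (0.26/2)·(1.162471 + 0.949691) = -0.025419
t=1.260000, p=-0.025419:
  k1 = f(1.260000, -0.025419) = 0.979289
  k2 = f(1.520000, 0.229196) = 0.753470
  p ← -0.025419 + (0.26/2)·(0.979289 + 0.753470) = 0.199840
t=1.520000, p=0.199840:
  k1 = f(1.520000, 0.199840) = 0.784882
  k2 = f(1.780000, 0.403909) = 0.546014
  p ← 0.199840 + (0.26/2)·(0.784882 + 0.546014) = 0.372856
p(1.78) ≈ 0.3729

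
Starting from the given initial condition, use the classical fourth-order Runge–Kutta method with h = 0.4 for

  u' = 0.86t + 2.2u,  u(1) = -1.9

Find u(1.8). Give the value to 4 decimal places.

RK4: k1 = f(t_n, u_n); k2 = f(t_n + h/2, u_n + (h/2)·k1); k3 = f(t_n + h/2, u_n + (h/2)·k2); k4 = f(t_n + h, u_n + h·k3); u_{n+1} = u_n + (h/6)·(k1 + 2k2 + 2k3 + k4).
t=1.000000, u=-1.900000:
  k1 = f(1.000000, -1.900000) = -3.320000
  k2 = f(1.200000, -2.564000) = -4.608800
  k3 = f(1.200000, -2.821760) = -5.175872
  k4 = f(1.400000, -3.970349) = -7.530767
  u ← -1.900000 + (0.4/6)·(k1 + 2k2 + 2k3 + k4) = -3.928007
t=1.400000, u=-3.928007:
  k1 = f(1.400000, -3.928007) = -7.437616
  k2 = f(1.600000, -5.415531) = -10.538168
  k3 = f(1.600000, -6.035641) = -11.902410
  k4 = f(1.800000, -8.688971) = -17.567737
  u ← -3.928007 + (0.4/6)·(k1 + 2k2 + 2k3 + k4) = -8.587108
u(1.8) ≈ -8.5871

-8.5871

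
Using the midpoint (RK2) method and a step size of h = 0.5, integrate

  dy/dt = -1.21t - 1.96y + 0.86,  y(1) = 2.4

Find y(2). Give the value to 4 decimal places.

0.0854

Midpoint: k1 = f(t_n, y_n); k2 = f(t_n + h/2, y_n + (h/2)·k1); y_{n+1} = y_n + h·k2.
t=1.000000, y=2.400000:
  k1 = f(1.000000, 2.400000) = -5.054000
  k2 = f(1.250000, 1.136500) = -2.880040
  y ← 2.400000 + 0.5·(-2.880040) = 0.959980
t=1.500000, y=0.959980:
  k1 = f(1.500000, 0.959980) = -2.836561
  k2 = f(1.750000, 0.250840) = -1.749146
  y ← 0.959980 + 0.5·(-1.749146) = 0.085407
y(2) ≈ 0.0854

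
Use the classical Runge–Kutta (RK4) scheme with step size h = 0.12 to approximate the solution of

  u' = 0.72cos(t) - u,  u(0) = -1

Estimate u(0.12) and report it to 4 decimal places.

-0.8057

RK4: k1 = f(t_n, u_n); k2 = f(t_n + h/2, u_n + (h/2)·k1); k3 = f(t_n + h/2, u_n + (h/2)·k2); k4 = f(t_n + h, u_n + h·k3); u_{n+1} = u_n + (h/6)·(k1 + 2k2 + 2k3 + k4).
t=0.000000, u=-1.000000:
  k1 = f(0.000000, -1.000000) = 1.720000
  k2 = f(0.060000, -0.896800) = 1.615504
  k3 = f(0.060000, -0.903070) = 1.621774
  k4 = f(0.120000, -0.805387) = 1.520209
  u ← -1.000000 + (0.12/6)·(k1 + 2k2 + 2k3 + k4) = -0.805705
u(0.12) ≈ -0.8057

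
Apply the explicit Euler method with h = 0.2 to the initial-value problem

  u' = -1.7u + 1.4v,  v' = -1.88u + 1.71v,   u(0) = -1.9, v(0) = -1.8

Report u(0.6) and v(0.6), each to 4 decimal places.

-1.5343, -1.5614

Euler on (u,v): u_{n+1} = u_n + h·u', v_{n+1} = v_n + h·v'.
0.000000: (-1.900000, -1.800000); f=(0.710000, 0.494000) → (-1.758000, -1.701200)
0.200000: (-1.758000, -1.701200); f=(0.606920, 0.395988) → (-1.636616, -1.622002)
0.400000: (-1.636616, -1.622002); f=(0.511444, 0.303214) → (-1.534327, -1.561360)
(u(0.6), v(0.6)) ≈ (-1.5343, -1.5614)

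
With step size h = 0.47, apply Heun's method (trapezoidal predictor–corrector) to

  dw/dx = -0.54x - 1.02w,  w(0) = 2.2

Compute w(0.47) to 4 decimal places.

Heun: k1 = f(x_n, w_n); k2 = f(x_n + h, w_n + h·k1); w_{n+1} = w_n + (h/2)·(k1 + k2).
x=0.000000, w=2.200000:
  k1 = f(0.000000, 2.200000) = -2.244000
  k2 = f(0.470000, 1.145320) = -1.422026
  w ← 2.200000 + (0.47/2)·(-2.244000 + (-1.422026)) = 1.338484
w(0.47) ≈ 1.3385

1.3385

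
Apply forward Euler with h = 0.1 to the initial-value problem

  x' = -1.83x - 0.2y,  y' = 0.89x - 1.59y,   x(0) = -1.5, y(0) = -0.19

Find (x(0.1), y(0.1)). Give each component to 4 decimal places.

Euler on (x,y): x_{n+1} = x_n + h·x', y_{n+1} = y_n + h·y'.
0.000000: (-1.500000, -0.190000); f=(2.783000, -1.032900) → (-1.221700, -0.293290)
(x(0.1), y(0.1)) ≈ (-1.2217, -0.2933)

-1.2217, -0.2933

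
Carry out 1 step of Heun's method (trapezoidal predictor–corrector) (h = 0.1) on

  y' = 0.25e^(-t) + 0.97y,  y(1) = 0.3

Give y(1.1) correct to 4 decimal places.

0.3397

Heun: k1 = f(t_n, y_n); k2 = f(t_n + h, y_n + h·k1); y_{n+1} = y_n + (h/2)·(k1 + k2).
t=1.000000, y=0.300000:
  k1 = f(1.000000, 0.300000) = 0.382970
  k2 = f(1.100000, 0.338297) = 0.411366
  y ← 0.300000 + (0.1/2)·(0.382970 + 0.411366) = 0.339717
y(1.1) ≈ 0.3397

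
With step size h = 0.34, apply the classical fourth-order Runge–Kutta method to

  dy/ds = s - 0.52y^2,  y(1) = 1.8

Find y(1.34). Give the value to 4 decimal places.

1.6742

RK4: k1 = f(s_n, y_n); k2 = f(s_n + h/2, y_n + (h/2)·k1); k3 = f(s_n + h/2, y_n + (h/2)·k2); k4 = f(s_n + h, y_n + h·k3); y_{n+1} = y_n + (h/6)·(k1 + 2k2 + 2k3 + k4).
s=1.000000, y=1.800000:
  k1 = f(1.000000, 1.800000) = -0.684800
  k2 = f(1.170000, 1.683584) = -0.303917
  k3 = f(1.170000, 1.748334) = -0.419470
  k4 = f(1.340000, 1.657380) = -0.088393
  y ← 1.800000 + (0.34/6)·(k1 + 2k2 + 2k3 + k4) = 1.674202
y(1.34) ≈ 1.6742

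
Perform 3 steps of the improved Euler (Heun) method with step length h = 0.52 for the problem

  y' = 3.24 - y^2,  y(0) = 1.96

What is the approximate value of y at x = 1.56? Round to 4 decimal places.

Heun: k1 = f(x_n, y_n); k2 = f(x_n + h, y_n + h·k1); y_{n+1} = y_n + (h/2)·(k1 + k2).
x=0.000000, y=1.960000:
  k1 = f(0.000000, 1.960000) = -0.601600
  k2 = f(0.520000, 1.647168) = 0.526838
  y ← 1.960000 + (0.52/2)·(-0.601600 + 0.526838) = 1.940562
x=0.520000, y=1.940562:
  k1 = f(0.520000, 1.940562) = -0.525780
  k2 = f(1.040000, 1.667156) = 0.460590
  y ← 1.940562 + (0.52/2)·(-0.525780 + 0.460590) = 1.923612
x=1.040000, y=1.923612:
  k1 = f(1.040000, 1.923612) = -0.460285
  k2 = f(1.560000, 1.684264) = 0.403254
  y ← 1.923612 + (0.52/2)·(-0.460285 + 0.403254) = 1.908784
y(1.56) ≈ 1.9088

1.9088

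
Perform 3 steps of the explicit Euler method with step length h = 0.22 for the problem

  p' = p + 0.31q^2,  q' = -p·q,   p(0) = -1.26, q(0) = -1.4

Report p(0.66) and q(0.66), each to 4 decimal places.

-1.4495, -3.1095

Euler on (p,q): p_{n+1} = p_n + h·p', q_{n+1} = q_n + h·q'.
0.000000: (-1.260000, -1.400000); f=(-0.652400, -1.764000) → (-1.403528, -1.788080)
0.220000: (-1.403528, -1.788080); f=(-0.412387, -2.509620) → (-1.494253, -2.340196)
0.440000: (-1.494253, -2.340196); f=(0.203468, -3.496846) → (-1.449490, -3.109503)
(p(0.66), q(0.66)) ≈ (-1.4495, -3.1095)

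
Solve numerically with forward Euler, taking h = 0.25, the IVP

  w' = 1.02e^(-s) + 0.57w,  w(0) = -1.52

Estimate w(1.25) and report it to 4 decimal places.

Euler: w_{n+1} = w_n + h·f(s_n, w_n).
s=0.000000, w=-1.520000: f=0.153600 → w ← -1.520000 + 0.25·0.153600 = -1.481600
s=0.250000, w=-1.481600: f=-0.050135 → w ← -1.481600 + 0.25·(-0.050135) = -1.494134
s=0.500000, w=-1.494134: f=-0.232995 → w ← -1.494134 + 0.25·(-0.232995) = -1.552383
s=0.750000, w=-1.552383: f=-0.403044 → w ← -1.552383 + 0.25·(-0.403044) = -1.653144
s=1.000000, w=-1.653144: f=-0.567055 → w ← -1.653144 + 0.25·(-0.567055) = -1.794907
w(1.25) ≈ -1.7949

-1.7949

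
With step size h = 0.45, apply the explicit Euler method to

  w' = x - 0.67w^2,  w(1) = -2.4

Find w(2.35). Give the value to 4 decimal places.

Euler: w_{n+1} = w_n + h·f(x_n, w_n).
x=1.000000, w=-2.400000: f=-2.859200 → w ← -2.400000 + 0.45·(-2.859200) = -3.686640
x=1.450000, w=-3.686640: f=-7.656181 → w ← -3.686640 + 0.45·(-7.656181) = -7.131921
x=1.900000, w=-7.131921: f=-32.179082 → w ← -7.131921 + 0.45·(-32.179082) = -21.612508
w(2.35) ≈ -21.6125

-21.6125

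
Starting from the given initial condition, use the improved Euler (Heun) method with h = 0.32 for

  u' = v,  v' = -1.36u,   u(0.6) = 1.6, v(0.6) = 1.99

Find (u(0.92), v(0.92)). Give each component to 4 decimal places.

2.1254, 1.1551

Heun on (u,v): k1 = f(x_n, state_n); k2 = f(x_n + h, state_n + h·k1); state_{n+1} = state_n + (h/2)·(k1 + k2).
0.600000: (1.600000, 1.990000)
  k1 = (1.990000, -2.176000)
  predictor → (2.236800, 1.293680)
  k2 = (1.293680, -3.042048)
  → (2.125389, 1.155112)
(u(0.92), v(0.92)) ≈ (2.1254, 1.1551)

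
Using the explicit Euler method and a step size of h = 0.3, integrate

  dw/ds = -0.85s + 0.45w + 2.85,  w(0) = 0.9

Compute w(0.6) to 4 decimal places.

Euler: w_{n+1} = w_n + h·f(s_n, w_n).
s=0.000000, w=0.900000: f=3.255000 → w ← 0.900000 + 0.3·3.255000 = 1.876500
s=0.300000, w=1.876500: f=3.439425 → w ← 1.876500 + 0.3·3.439425 = 2.908327
w(0.6) ≈ 2.9083

2.9083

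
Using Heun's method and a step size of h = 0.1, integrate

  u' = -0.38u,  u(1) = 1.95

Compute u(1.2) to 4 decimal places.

Heun: k1 = f(t_n, u_n); k2 = f(t_n + h, u_n + h·k1); u_{n+1} = u_n + (h/2)·(k1 + k2).
t=1.000000, u=1.950000:
  k1 = f(1.000000, 1.950000) = -0.741000
  k2 = f(1.100000, 1.875900) = -0.712842
  u ← 1.950000 + (0.1/2)·(-0.741000 + (-0.712842)) = 1.877308
t=1.100000, u=1.877308:
  k1 = f(1.100000, 1.877308) = -0.713377
  k2 = f(1.200000, 1.805970) = -0.686269
  u ← 1.877308 + (0.1/2)·(-0.713377 + (-0.686269)) = 1.807326
u(1.2) ≈ 1.8073

1.8073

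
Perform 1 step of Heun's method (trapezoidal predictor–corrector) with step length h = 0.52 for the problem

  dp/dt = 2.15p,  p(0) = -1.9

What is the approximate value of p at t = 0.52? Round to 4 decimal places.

-5.2116

Heun: k1 = f(t_n, p_n); k2 = f(t_n + h, p_n + h·k1); p_{n+1} = p_n + (h/2)·(k1 + k2).
t=0.000000, p=-1.900000:
  k1 = f(0.000000, -1.900000) = -4.085000
  k2 = f(0.520000, -4.024200) = -8.652030
  p ← -1.900000 + (0.52/2)·(-4.085000 + (-8.652030)) = -5.211628
p(0.52) ≈ -5.2116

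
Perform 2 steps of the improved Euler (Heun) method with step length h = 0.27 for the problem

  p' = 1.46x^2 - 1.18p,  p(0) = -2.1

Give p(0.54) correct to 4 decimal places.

-1.0479

Heun: k1 = f(x_n, p_n); k2 = f(x_n + h, p_n + h·k1); p_{n+1} = p_n + (h/2)·(k1 + k2).
x=0.000000, p=-2.100000:
  k1 = f(0.000000, -2.100000) = 2.478000
  k2 = f(0.270000, -1.430940) = 1.794943
  p ← -2.100000 + (0.27/2)·(2.478000 + 1.794943) = -1.523153
x=0.270000, p=-1.523153:
  k1 = f(0.270000, -1.523153) = 1.903754
  k2 = f(0.540000, -1.009139) = 1.616520
  p ← -1.523153 + (0.27/2)·(1.903754 + 1.616520) = -1.047916
p(0.54) ≈ -1.0479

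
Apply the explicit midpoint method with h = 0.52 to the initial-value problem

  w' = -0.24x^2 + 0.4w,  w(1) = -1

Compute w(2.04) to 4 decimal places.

Midpoint: k1 = f(x_n, w_n); k2 = f(x_n + h/2, w_n + (h/2)·k1); w_{n+1} = w_n + h·k2.
x=1.000000, w=-1.000000:
  k1 = f(1.000000, -1.000000) = -0.640000
  k2 = f(1.260000, -1.166400) = -0.847584
  w ← -1.000000 + 0.52·(-0.847584) = -1.440744
x=1.520000, w=-1.440744:
  k1 = f(1.520000, -1.440744) = -1.130793
  k2 = f(1.780000, -1.734750) = -1.454316
  w ← -1.440744 + 0.52·(-1.454316) = -2.196988
w(2.04) ≈ -2.1970

-2.1970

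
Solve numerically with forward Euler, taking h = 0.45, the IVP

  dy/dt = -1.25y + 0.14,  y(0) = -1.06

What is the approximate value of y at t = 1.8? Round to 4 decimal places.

Euler: y_{n+1} = y_n + h·f(t_n, y_n).
t=0.000000, y=-1.060000: f=1.465000 → y ← -1.060000 + 0.45·1.465000 = -0.400750
t=0.450000, y=-0.400750: f=0.640937 → y ← -0.400750 + 0.45·0.640937 = -0.112328
t=0.900000, y=-0.112328: f=0.280410 → y ← -0.112328 + 0.45·0.280410 = 0.013856
t=1.350000, y=0.013856: f=0.122679 → y ← 0.013856 + 0.45·0.122679 = 0.069062
y(1.8) ≈ 0.0691

0.0691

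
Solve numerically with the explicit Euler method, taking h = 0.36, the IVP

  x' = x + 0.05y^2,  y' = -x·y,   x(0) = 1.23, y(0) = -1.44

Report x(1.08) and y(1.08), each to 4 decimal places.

3.1805, -0.0489

Euler on (x,y): x_{n+1} = x_n + h·x', y_{n+1} = y_n + h·y'.
0.000000: (1.230000, -1.440000); f=(1.333680, 1.771200) → (1.710125, -0.802368)
0.360000: (1.710125, -0.802368); f=(1.742315, 1.372149) → (2.337358, -0.308394)
0.720000: (2.337358, -0.308394); f=(2.342113, 0.720828) → (3.180519, -0.048896)
(x(1.08), y(1.08)) ≈ (3.1805, -0.0489)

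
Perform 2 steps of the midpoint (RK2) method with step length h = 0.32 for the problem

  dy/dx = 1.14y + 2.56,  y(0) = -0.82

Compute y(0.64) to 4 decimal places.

Midpoint: k1 = f(x_n, y_n); k2 = f(x_n + h/2, y_n + (h/2)·k1); y_{n+1} = y_n + h·k2.
x=0.000000, y=-0.820000:
  k1 = f(0.000000, -0.820000) = 1.625200
  k2 = f(0.160000, -0.559968) = 1.921636
  y ← -0.820000 + 0.32·1.921636 = -0.205076
x=0.320000, y=-0.205076:
  k1 = f(0.320000, -0.205076) = 2.326213
  k2 = f(0.480000, 0.167118) = 2.750514
  y ← -0.205076 + 0.32·2.750514 = 0.675088
y(0.64) ≈ 0.6751

0.6751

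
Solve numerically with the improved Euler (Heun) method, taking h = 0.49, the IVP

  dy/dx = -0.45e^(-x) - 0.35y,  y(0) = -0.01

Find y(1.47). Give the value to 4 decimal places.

-0.2607

Heun: k1 = f(x_n, y_n); k2 = f(x_n + h, y_n + h·k1); y_{n+1} = y_n + (h/2)·(k1 + k2).
x=0.000000, y=-0.010000:
  k1 = f(0.000000, -0.010000) = -0.446500
  k2 = f(0.490000, -0.228785) = -0.195607
  y ← -0.010000 + (0.49/2)·(-0.446500 + (-0.195607)) = -0.167316
x=0.490000, y=-0.167316:
  k1 = f(0.490000, -0.167316) = -0.217121
  k2 = f(0.980000, -0.273706) = -0.073093
  y ← -0.167316 + (0.49/2)·(-0.217121 + (-0.073093)) = -0.238419
x=0.980000, y=-0.238419:
  k1 = f(0.980000, -0.238419) = -0.085443
  k2 = f(1.470000, -0.280286) = -0.005366
  y ← -0.238419 + (0.49/2)·(-0.085443 + (-0.005366)) = -0.260667
y(1.47) ≈ -0.2607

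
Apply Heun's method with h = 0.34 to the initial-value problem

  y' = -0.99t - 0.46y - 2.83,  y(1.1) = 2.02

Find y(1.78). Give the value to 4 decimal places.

Heun: k1 = f(t_n, y_n); k2 = f(t_n + h, y_n + h·k1); y_{n+1} = y_n + (h/2)·(k1 + k2).
t=1.100000, y=2.020000:
  k1 = f(1.100000, 2.020000) = -4.848200
  k2 = f(1.440000, 0.371612) = -4.426542
  y ← 2.020000 + (0.34/2)·(-4.848200 + (-4.426542)) = 0.443294
t=1.440000, y=0.443294:
  k1 = f(1.440000, 0.443294) = -4.459515
  k2 = f(1.780000, -1.072941) = -4.098647
  y ← 0.443294 + (0.34/2)·(-4.459515 + (-4.098647)) = -1.011594
y(1.78) ≈ -1.0116

-1.0116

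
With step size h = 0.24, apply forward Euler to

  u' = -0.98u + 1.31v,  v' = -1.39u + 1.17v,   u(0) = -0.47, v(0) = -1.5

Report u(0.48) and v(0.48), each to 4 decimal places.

-1.1903, -1.9826

Euler on (u,v): u_{n+1} = u_n + h·u', v_{n+1} = v_n + h·v'.
0.000000: (-0.470000, -1.500000); f=(-1.504400, -1.101700) → (-0.831056, -1.764408)
0.240000: (-0.831056, -1.764408); f=(-1.496940, -0.909190) → (-1.190322, -1.982613)
(u(0.48), v(0.48)) ≈ (-1.1903, -1.9826)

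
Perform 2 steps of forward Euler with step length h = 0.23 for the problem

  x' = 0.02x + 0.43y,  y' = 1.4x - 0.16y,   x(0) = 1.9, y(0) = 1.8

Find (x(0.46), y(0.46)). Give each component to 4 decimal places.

2.3283, 2.9312

Euler on (x,y): x_{n+1} = x_n + h·x', y_{n+1} = y_n + h·y'.
0.000000: (1.900000, 1.800000); f=(0.812000, 2.372000) → (2.086760, 2.345560)
0.230000: (2.086760, 2.345560); f=(1.050326, 2.546174) → (2.328335, 2.931180)
(x(0.46), y(0.46)) ≈ (2.3283, 2.9312)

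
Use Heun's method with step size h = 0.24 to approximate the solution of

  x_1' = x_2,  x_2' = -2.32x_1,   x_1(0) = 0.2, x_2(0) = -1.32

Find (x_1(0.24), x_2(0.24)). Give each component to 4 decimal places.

Heun on (x_1,x_2): k1 = f(t_n, state_n); k2 = f(t_n + h, state_n + h·k1); state_{n+1} = state_n + (h/2)·(k1 + k2).
0.000000: (0.200000, -1.320000)
  k1 = (-1.320000, -0.464000)
  predictor → (-0.116800, -1.431360)
  k2 = (-1.431360, 0.270976)
  → (-0.130163, -1.343163)
(x_1(0.24), x_2(0.24)) ≈ (-0.1302, -1.3432)

-0.1302, -1.3432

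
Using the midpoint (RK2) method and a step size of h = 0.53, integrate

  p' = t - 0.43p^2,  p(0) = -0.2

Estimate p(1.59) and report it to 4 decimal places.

0.9663

Midpoint: k1 = f(t_n, p_n); k2 = f(t_n + h/2, p_n + (h/2)·k1); p_{n+1} = p_n + h·k2.
t=0.000000, p=-0.200000:
  k1 = f(0.000000, -0.200000) = -0.017200
  k2 = f(0.265000, -0.204558) = 0.247007
  p ← -0.200000 + 0.53·0.247007 = -0.069086
t=0.530000, p=-0.069086:
  k1 = f(0.530000, -0.069086) = 0.527948
  k2 = f(0.795000, 0.070820) = 0.792843
  p ← -0.069086 + 0.53·0.792843 = 0.351121
t=1.060000, p=0.351121:
  k1 = f(1.060000, 0.351121) = 1.006987
  k2 = f(1.325000, 0.617972) = 1.160787
  p ← 0.351121 + 0.53·1.160787 = 0.966338
p(1.59) ≈ 0.9663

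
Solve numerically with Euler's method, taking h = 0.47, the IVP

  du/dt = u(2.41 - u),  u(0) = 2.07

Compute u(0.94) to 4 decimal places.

Euler: u_{n+1} = u_n + h·f(t_n, u_n).
t=0.000000, u=2.070000: f=0.703800 → u ← 2.070000 + 0.47·0.703800 = 2.400786
t=0.470000, u=2.400786: f=0.022121 → u ← 2.400786 + 0.47·0.022121 = 2.411183
u(0.94) ≈ 2.4112

2.4112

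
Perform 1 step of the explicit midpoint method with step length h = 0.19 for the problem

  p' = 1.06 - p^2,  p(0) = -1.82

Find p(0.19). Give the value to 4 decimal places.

-2.4046

Midpoint: k1 = f(x_n, p_n); k2 = f(x_n + h/2, p_n + (h/2)·k1); p_{n+1} = p_n + h·k2.
x=0.000000, p=-1.820000:
  k1 = f(0.000000, -1.820000) = -2.252400
  k2 = f(0.095000, -2.033978) = -3.077067
  p ← -1.820000 + 0.19·(-3.077067) = -2.404643
p(0.19) ≈ -2.4046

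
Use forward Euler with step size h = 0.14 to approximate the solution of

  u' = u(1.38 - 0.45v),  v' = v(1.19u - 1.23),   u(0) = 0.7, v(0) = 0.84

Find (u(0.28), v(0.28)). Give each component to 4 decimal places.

Euler on (u,v): u_{n+1} = u_n + h·u', v_{n+1} = v_n + h·v'.
0.000000: (0.700000, 0.840000); f=(0.701400, -0.333480) → (0.798196, 0.793313)
0.140000: (0.798196, 0.793313); f=(0.816562, -0.222244) → (0.912515, 0.762199)
(u(0.28), v(0.28)) ≈ (0.9125, 0.7622)

0.9125, 0.7622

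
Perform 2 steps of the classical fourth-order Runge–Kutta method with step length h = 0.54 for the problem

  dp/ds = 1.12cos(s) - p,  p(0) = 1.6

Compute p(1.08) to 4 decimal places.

RK4: k1 = f(s_n, p_n); k2 = f(s_n + h/2, p_n + (h/2)·k1); k3 = f(s_n + h/2, p_n + (h/2)·k2); k4 = f(s_n + h, p_n + h·k3); p_{n+1} = p_n + (h/6)·(k1 + 2k2 + 2k3 + k4).
s=0.000000, p=1.600000:
  k1 = f(0.000000, 1.600000) = -0.480000
  k2 = f(0.270000, 1.470400) = -0.390977
  k3 = f(0.270000, 1.494436) = -0.415013
  k4 = f(0.540000, 1.375893) = -0.415259
  p ← 1.600000 + (0.54/6)·(k1 + 2k2 + 2k3 + k4) = 1.374349
s=0.540000, p=1.374349:
  k1 = f(0.540000, 1.374349) = -0.413715
  k2 = f(0.810000, 1.262646) = -0.490407
  k3 = f(0.810000, 1.241939) = -0.469700
  k4 = f(1.080000, 1.120710) = -0.592823
  p ← 1.374349 + (0.54/6)·(k1 + 2k2 + 2k3 + k4) = 1.110941
p(1.08) ≈ 1.1109

1.1109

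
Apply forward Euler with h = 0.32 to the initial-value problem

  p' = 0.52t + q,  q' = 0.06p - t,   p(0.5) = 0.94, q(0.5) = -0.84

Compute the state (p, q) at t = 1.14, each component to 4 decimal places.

0.5766, -1.2299

Euler on (p,q): p_{n+1} = p_n + h·p', q_{n+1} = q_n + h·q'.
0.500000: (0.940000, -0.840000); f=(-0.580000, -0.443600) → (0.754400, -0.981952)
0.820000: (0.754400, -0.981952); f=(-0.555552, -0.774736) → (0.576623, -1.229868)
(p(1.14), q(1.14)) ≈ (0.5766, -1.2299)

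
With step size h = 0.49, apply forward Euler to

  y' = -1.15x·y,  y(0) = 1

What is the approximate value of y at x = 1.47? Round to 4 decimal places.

Euler: y_{n+1} = y_n + h·f(x_n, y_n).
x=0.000000, y=1.000000: f=0.000000 → y ← 1.000000 + 0.49·0.000000 = 1.000000
x=0.490000, y=1.000000: f=-0.563500 → y ← 1.000000 + 0.49·(-0.563500) = 0.723885
x=0.980000, y=0.723885: f=-0.815818 → y ← 0.723885 + 0.49·(-0.815818) = 0.324134
y(1.47) ≈ 0.3241

0.3241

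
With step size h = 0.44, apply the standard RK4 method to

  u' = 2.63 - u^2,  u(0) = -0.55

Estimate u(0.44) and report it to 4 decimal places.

RK4: k1 = f(t_n, u_n); k2 = f(t_n + h/2, u_n + (h/2)·k1); k3 = f(t_n + h/2, u_n + (h/2)·k2); k4 = f(t_n + h, u_n + h·k3); u_{n+1} = u_n + (h/6)·(k1 + 2k2 + 2k3 + k4).
t=0.000000, u=-0.550000:
  k1 = f(0.000000, -0.550000) = 2.327500
  k2 = f(0.220000, -0.037950) = 2.628560
  k3 = f(0.220000, 0.028283) = 2.629200
  k4 = f(0.440000, 0.606848) = 2.261735
  u ← -0.550000 + (0.44/6)·(k1 + 2k2 + 2k3 + k4) = 0.557682
u(0.44) ≈ 0.5577

0.5577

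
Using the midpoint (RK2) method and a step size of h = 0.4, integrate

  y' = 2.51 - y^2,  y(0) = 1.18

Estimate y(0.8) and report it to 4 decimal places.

Midpoint: k1 = f(s_n, y_n); k2 = f(s_n + h/2, y_n + (h/2)·k1); y_{n+1} = y_n + h·k2.
s=0.000000, y=1.180000:
  k1 = f(0.000000, 1.180000) = 1.117600
  k2 = f(0.200000, 1.403520) = 0.540132
  y ← 1.180000 + 0.4·0.540132 = 1.396053
s=0.400000, y=1.396053:
  k1 = f(0.400000, 1.396053) = 0.561037
  k2 = f(0.600000, 1.508260) = 0.235152
  y ← 1.396053 + 0.4·0.235152 = 1.490113
y(0.8) ≈ 1.4901

1.4901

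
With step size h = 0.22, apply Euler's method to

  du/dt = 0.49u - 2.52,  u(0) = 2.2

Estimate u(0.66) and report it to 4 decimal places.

1.1420

Euler: u_{n+1} = u_n + h·f(t_n, u_n).
t=0.000000, u=2.200000: f=-1.442000 → u ← 2.200000 + 0.22·(-1.442000) = 1.882760
t=0.220000, u=1.882760: f=-1.597448 → u ← 1.882760 + 0.22·(-1.597448) = 1.531322
t=0.440000, u=1.531322: f=-1.769652 → u ← 1.531322 + 0.22·(-1.769652) = 1.141998
u(0.66) ≈ 1.1420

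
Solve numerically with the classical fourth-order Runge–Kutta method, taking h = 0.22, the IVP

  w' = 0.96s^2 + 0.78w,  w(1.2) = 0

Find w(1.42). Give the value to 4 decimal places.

0.3944

RK4: k1 = f(s_n, w_n); k2 = f(s_n + h/2, w_n + (h/2)·k1); k3 = f(s_n + h/2, w_n + (h/2)·k2); k4 = f(s_n + h, w_n + h·k3); w_{n+1} = w_n + (h/6)·(k1 + 2k2 + 2k3 + k4).
s=1.200000, w=0.000000:
  k1 = f(1.200000, 0.000000) = 1.382400
  k2 = f(1.310000, 0.152064) = 1.766066
  k3 = f(1.310000, 0.194267) = 1.798984
  k4 = f(1.420000, 0.395777) = 2.244450
  w ← 0.000000 + (0.22/6)·(k1 + 2k2 + 2k3 + k4) = 0.394422
w(1.42) ≈ 0.3944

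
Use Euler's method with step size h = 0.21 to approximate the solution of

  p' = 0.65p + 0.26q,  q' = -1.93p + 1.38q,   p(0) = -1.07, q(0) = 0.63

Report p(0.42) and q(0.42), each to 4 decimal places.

-1.2749, 2.0863

Euler on (p,q): p_{n+1} = p_n + h·p', q_{n+1} = q_n + h·q'.
0.000000: (-1.070000, 0.630000); f=(-0.531700, 2.934500) → (-1.181657, 1.246245)
0.210000: (-1.181657, 1.246245); f=(-0.444053, 4.000416) → (-1.274908, 2.086332)
(p(0.42), q(0.42)) ≈ (-1.2749, 2.0863)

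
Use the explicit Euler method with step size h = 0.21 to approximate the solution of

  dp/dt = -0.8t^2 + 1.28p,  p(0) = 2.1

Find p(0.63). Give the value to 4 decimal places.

Euler: p_{n+1} = p_n + h·f(t_n, p_n).
t=0.000000, p=2.100000: f=2.688000 → p ← 2.100000 + 0.21·2.688000 = 2.664480
t=0.210000, p=2.664480: f=3.375254 → p ← 2.664480 + 0.21·3.375254 = 3.373283
t=0.420000, p=3.373283: f=4.176683 → p ← 3.373283 + 0.21·4.176683 = 4.250387
p(0.63) ≈ 4.2504

4.2504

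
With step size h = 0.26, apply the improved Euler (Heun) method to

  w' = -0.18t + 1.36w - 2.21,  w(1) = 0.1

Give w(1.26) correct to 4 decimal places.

-0.5957

Heun: k1 = f(t_n, w_n); k2 = f(t_n + h, w_n + h·k1); w_{n+1} = w_n + (h/2)·(k1 + k2).
t=1.000000, w=0.100000:
  k1 = f(1.000000, 0.100000) = -2.254000
  k2 = f(1.260000, -0.486040) = -3.097814
  w ← 0.100000 + (0.26/2)·(-2.254000 + (-3.097814)) = -0.595736
w(1.26) ≈ -0.5957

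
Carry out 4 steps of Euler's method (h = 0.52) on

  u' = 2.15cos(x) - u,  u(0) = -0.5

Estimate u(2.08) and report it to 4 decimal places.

0.6044

Euler: u_{n+1} = u_n + h·f(x_n, u_n).
x=0.000000, u=-0.500000: f=2.650000 → u ← -0.500000 + 0.52·2.650000 = 0.878000
x=0.520000, u=0.878000: f=0.987811 → u ← 0.878000 + 0.52·0.987811 = 1.391662
x=1.040000, u=1.391662: f=-0.303288 → u ← 1.391662 + 0.52·(-0.303288) = 1.233952
x=1.560000, u=1.233952: f=-1.210740 → u ← 1.233952 + 0.52·(-1.210740) = 0.604367
u(2.08) ≈ 0.6044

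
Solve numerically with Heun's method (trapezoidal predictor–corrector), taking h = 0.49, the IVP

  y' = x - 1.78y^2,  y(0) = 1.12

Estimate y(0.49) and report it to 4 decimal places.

0.6927

Heun: k1 = f(x_n, y_n); k2 = f(x_n + h, y_n + h·k1); y_{n+1} = y_n + (h/2)·(k1 + k2).
x=0.000000, y=1.120000:
  k1 = f(0.000000, 1.120000) = -2.232832
  k2 = f(0.490000, 0.025912) = 0.488805
  y ← 1.120000 + (0.49/2)·(-2.232832 + 0.488805) = 0.692713
y(0.49) ≈ 0.6927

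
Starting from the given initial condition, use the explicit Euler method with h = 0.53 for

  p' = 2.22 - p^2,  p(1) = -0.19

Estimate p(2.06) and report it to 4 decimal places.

1.6480

Euler: p_{n+1} = p_n + h·f(x_n, p_n).
x=1.000000, p=-0.190000: f=2.183900 → p ← -0.190000 + 0.53·2.183900 = 0.967467
x=1.530000, p=0.967467: f=1.284008 → p ← 0.967467 + 0.53·1.284008 = 1.647991
p(2.06) ≈ 1.6480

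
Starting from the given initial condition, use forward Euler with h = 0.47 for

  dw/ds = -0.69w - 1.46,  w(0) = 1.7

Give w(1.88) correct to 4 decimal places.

-1.3205

Euler: w_{n+1} = w_n + h·f(s_n, w_n).
s=0.000000, w=1.700000: f=-2.633000 → w ← 1.700000 + 0.47·(-2.633000) = 0.462490
s=0.470000, w=0.462490: f=-1.779118 → w ← 0.462490 + 0.47·(-1.779118) = -0.373696
s=0.940000, w=-0.373696: f=-1.202150 → w ← -0.373696 + 0.47·(-1.202150) = -0.938706
s=1.410000, w=-0.938706: f=-0.812293 → w ← -0.938706 + 0.47·(-0.812293) = -1.320484
w(1.88) ≈ -1.3205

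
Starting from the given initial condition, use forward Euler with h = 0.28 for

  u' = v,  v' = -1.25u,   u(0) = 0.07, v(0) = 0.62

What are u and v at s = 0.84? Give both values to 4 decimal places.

0.5532, 0.3666

Euler on (u,v): u_{n+1} = u_n + h·u', v_{n+1} = v_n + h·v'.
0.000000: (0.070000, 0.620000); f=(0.620000, -0.087500) → (0.243600, 0.595500)
0.280000: (0.243600, 0.595500); f=(0.595500, -0.304500) → (0.410340, 0.510240)
0.560000: (0.410340, 0.510240); f=(0.510240, -0.512925) → (0.553207, 0.366621)
(u(0.84), v(0.84)) ≈ (0.5532, 0.3666)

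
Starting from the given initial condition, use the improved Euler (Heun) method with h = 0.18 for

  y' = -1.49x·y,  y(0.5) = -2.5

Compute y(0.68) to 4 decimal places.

-2.1350

Heun: k1 = f(x_n, y_n); k2 = f(x_n + h, y_n + h·k1); y_{n+1} = y_n + (h/2)·(k1 + k2).
x=0.500000, y=-2.500000:
  k1 = f(0.500000, -2.500000) = 1.862500
  k2 = f(0.680000, -2.164750) = 2.193325
  y ← -2.500000 + (0.18/2)·(1.862500 + 2.193325) = -2.134976
y(0.68) ≈ -2.1350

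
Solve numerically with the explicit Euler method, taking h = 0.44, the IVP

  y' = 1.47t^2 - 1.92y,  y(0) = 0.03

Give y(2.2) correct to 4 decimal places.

Euler: y_{n+1} = y_n + h·f(t_n, y_n).
t=0.000000, y=0.030000: f=-0.057600 → y ← 0.030000 + 0.44·(-0.057600) = 0.004656
t=0.440000, y=0.004656: f=0.275652 → y ← 0.004656 + 0.44·0.275652 = 0.125943
t=0.880000, y=0.125943: f=0.896557 → y ← 0.125943 + 0.44·0.896557 = 0.520428
t=1.320000, y=0.520428: f=1.562106 → y ← 0.520428 + 0.44·1.562106 = 1.207755
t=1.760000, y=1.207755: f=2.234583 → y ← 1.207755 + 0.44·2.234583 = 2.190971
y(2.2) ≈ 2.1910

2.1910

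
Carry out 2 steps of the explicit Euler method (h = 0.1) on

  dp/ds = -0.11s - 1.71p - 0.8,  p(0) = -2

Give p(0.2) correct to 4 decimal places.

Euler: p_{n+1} = p_n + h·f(s_n, p_n).
s=0.000000, p=-2.000000: f=2.620000 → p ← -2.000000 + 0.1·2.620000 = -1.738000
s=0.100000, p=-1.738000: f=2.160980 → p ← -1.738000 + 0.1·2.160980 = -1.521902
p(0.2) ≈ -1.5219

-1.5219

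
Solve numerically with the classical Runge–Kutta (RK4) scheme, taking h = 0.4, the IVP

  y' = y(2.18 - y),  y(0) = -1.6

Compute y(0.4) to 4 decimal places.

-21.2674

RK4: k1 = f(t_n, y_n); k2 = f(t_n + h/2, y_n + (h/2)·k1); k3 = f(t_n + h/2, y_n + (h/2)·k2); k4 = f(t_n + h, y_n + h·k3); y_{n+1} = y_n + (h/6)·(k1 + 2k2 + 2k3 + k4).
t=0.000000, y=-1.600000:
  k1 = f(0.000000, -1.600000) = -6.048000
  k2 = f(0.200000, -2.809600) = -14.018780
  k3 = f(0.200000, -4.403756) = -28.993255
  k4 = f(0.400000, -13.197302) = -202.938902
  y ← -1.600000 + (0.4/6)·(k1 + 2k2 + 2k3 + k4) = -21.267398
y(0.4) ≈ -21.2674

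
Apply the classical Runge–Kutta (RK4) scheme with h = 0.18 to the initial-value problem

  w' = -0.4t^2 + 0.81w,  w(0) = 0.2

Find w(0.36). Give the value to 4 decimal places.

RK4: k1 = f(t_n, w_n); k2 = f(t_n + h/2, w_n + (h/2)·k1); k3 = f(t_n + h/2, w_n + (h/2)·k2); k4 = f(t_n + h, w_n + h·k3); w_{n+1} = w_n + (h/6)·(k1 + 2k2 + 2k3 + k4).
t=0.000000, w=0.200000:
  k1 = f(0.000000, 0.200000) = 0.162000
  k2 = f(0.090000, 0.214580) = 0.170570
  k3 = f(0.090000, 0.215351) = 0.171195
  k4 = f(0.180000, 0.230815) = 0.174000
  w ← 0.200000 + (0.18/6)·(k1 + 2k2 + 2k3 + k4) = 0.230586
t=0.180000, w=0.230586:
  k1 = f(0.180000, 0.230586) = 0.173815
  k2 = f(0.270000, 0.246229) = 0.170286
  k3 = f(0.270000, 0.245912) = 0.170028
  k4 = f(0.360000, 0.261191) = 0.159725
  w ← 0.230586 + (0.18/6)·(k1 + 2k2 + 2k3 + k4) = 0.261011
w(0.36) ≈ 0.2610

0.2610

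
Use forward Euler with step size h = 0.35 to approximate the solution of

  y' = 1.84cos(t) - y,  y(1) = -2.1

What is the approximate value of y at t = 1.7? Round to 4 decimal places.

-0.5200

Euler: y_{n+1} = y_n + h·f(t_n, y_n).
t=1.000000, y=-2.100000: f=3.094156 → y ← -2.100000 + 0.35·3.094156 = -1.017045
t=1.350000, y=-1.017045: f=1.420018 → y ← -1.017045 + 0.35·1.420018 = -0.520039
y(1.7) ≈ -0.5200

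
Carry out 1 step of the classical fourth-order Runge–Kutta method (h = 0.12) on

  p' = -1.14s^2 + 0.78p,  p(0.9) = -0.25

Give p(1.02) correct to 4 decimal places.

-0.4066

RK4: k1 = f(s_n, p_n); k2 = f(s_n + h/2, p_n + (h/2)·k1); k3 = f(s_n + h/2, p_n + (h/2)·k2); k4 = f(s_n + h, p_n + h·k3); p_{n+1} = p_n + (h/6)·(k1 + 2k2 + 2k3 + k4).
s=0.900000, p=-0.250000:
  k1 = f(0.900000, -0.250000) = -1.118400
  k2 = f(0.960000, -0.317104) = -1.297965
  k3 = f(0.960000, -0.327878) = -1.306369
  k4 = f(1.020000, -0.406764) = -1.503332
  p ← -0.250000 + (0.12/6)·(k1 + 2k2 + 2k3 + k4) = -0.406608
p(1.02) ≈ -0.4066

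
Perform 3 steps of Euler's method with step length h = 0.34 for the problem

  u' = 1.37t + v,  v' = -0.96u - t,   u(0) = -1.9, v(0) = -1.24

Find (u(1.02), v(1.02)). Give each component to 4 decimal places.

-2.0496, 0.5660

Euler on (u,v): u_{n+1} = u_n + h·u', v_{n+1} = v_n + h·v'.
0.000000: (-1.900000, -1.240000); f=(-1.240000, 1.824000) → (-2.321600, -0.619840)
0.340000: (-2.321600, -0.619840); f=(-0.154040, 1.888736) → (-2.373974, 0.022330)
0.680000: (-2.373974, 0.022330); f=(0.953930, 1.599015) → (-2.049637, 0.565995)
(u(1.02), v(1.02)) ≈ (-2.0496, 0.5660)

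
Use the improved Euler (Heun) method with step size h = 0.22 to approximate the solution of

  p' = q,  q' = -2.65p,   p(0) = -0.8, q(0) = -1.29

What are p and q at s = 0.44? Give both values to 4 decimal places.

-1.1293, -0.0914

Heun on (p,q): k1 = f(s_n, state_n); k2 = f(s_n + h, state_n + h·k1); state_{n+1} = state_n + (h/2)·(k1 + k2).
0.000000: (-0.800000, -1.290000)
  k1 = (-1.290000, 2.120000)
  predictor → (-1.083800, -0.823600)
  k2 = (-0.823600, 2.872070)
  → (-1.032496, -0.740872)
0.220000: (-1.032496, -0.740872)
  k1 = (-0.740872, 2.736114)
  predictor → (-1.195488, -0.138927)
  k2 = (-0.138927, 3.168043)
  → (-1.129274, -0.091415)
(p(0.44), q(0.44)) ≈ (-1.1293, -0.0914)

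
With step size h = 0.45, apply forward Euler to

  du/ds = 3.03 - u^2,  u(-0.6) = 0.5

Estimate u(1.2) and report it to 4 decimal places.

Euler: u_{n+1} = u_n + h·f(s_n, u_n).
s=-0.600000, u=0.500000: f=2.780000 → u ← 0.500000 + 0.45·2.780000 = 1.751000
s=-0.150000, u=1.751000: f=-0.036001 → u ← 1.751000 + 0.45·(-0.036001) = 1.734800
s=0.300000, u=1.734800: f=0.020471 → u ← 1.734800 + 0.45·0.020471 = 1.744011
s=0.750000, u=1.744011: f=-0.011575 → u ← 1.744011 + 0.45·(-0.011575) = 1.738802
u(1.2) ≈ 1.7388

1.7388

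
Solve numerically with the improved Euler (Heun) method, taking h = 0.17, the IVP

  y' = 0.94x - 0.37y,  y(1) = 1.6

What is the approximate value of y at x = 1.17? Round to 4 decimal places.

Heun: k1 = f(x_n, y_n); k2 = f(x_n + h, y_n + h·k1); y_{n+1} = y_n + (h/2)·(k1 + k2).
x=1.000000, y=1.600000:
  k1 = f(1.000000, 1.600000) = 0.348000
  k2 = f(1.170000, 1.659160) = 0.485911
  y ← 1.600000 + (0.17/2)·(0.348000 + 0.485911) = 1.670882
y(1.17) ≈ 1.6709

1.6709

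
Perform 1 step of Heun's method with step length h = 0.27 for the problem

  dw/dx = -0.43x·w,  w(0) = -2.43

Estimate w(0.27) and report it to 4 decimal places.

-2.3919

Heun: k1 = f(x_n, w_n); k2 = f(x_n + h, w_n + h·k1); w_{n+1} = w_n + (h/2)·(k1 + k2).
x=0.000000, w=-2.430000:
  k1 = f(0.000000, -2.430000) = 0.000000
  k2 = f(0.270000, -2.430000) = 0.282123
  w ← -2.430000 + (0.27/2)·(0.000000 + 0.282123) = -2.391913
w(0.27) ≈ -2.3919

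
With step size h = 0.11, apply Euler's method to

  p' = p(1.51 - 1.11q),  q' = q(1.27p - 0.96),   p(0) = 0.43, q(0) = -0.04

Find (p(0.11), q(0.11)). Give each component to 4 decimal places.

0.5035, -0.0382

Euler on (p,q): p_{n+1} = p_n + h·p', q_{n+1} = q_n + h·q'.
0.000000: (0.430000, -0.040000); f=(0.668392, 0.016556) → (0.503523, -0.038179)
(p(0.11), q(0.11)) ≈ (0.5035, -0.0382)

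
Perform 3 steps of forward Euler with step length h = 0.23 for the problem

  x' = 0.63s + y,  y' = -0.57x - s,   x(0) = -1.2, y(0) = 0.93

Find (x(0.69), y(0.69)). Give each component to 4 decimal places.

-0.3684, 1.1500

Euler on (x,y): x_{n+1} = x_n + h·x', y_{n+1} = y_n + h·y'.
0.000000: (-1.200000, 0.930000); f=(0.930000, 0.684000) → (-0.986100, 1.087320)
0.230000: (-0.986100, 1.087320); f=(1.232220, 0.332077) → (-0.702689, 1.163698)
0.460000: (-0.702689, 1.163698); f=(1.453498, -0.059467) → (-0.368385, 1.150020)
(x(0.69), y(0.69)) ≈ (-0.3684, 1.1500)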